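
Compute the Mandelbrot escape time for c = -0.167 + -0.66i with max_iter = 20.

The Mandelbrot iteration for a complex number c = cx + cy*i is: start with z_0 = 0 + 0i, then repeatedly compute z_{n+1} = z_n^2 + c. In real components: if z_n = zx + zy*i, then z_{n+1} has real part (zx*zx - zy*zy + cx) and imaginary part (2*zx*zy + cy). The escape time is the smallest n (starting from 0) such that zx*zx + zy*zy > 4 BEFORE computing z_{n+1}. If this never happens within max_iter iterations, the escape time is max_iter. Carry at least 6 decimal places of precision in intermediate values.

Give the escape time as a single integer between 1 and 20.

z_0 = 0 + 0i, c = -0.1670 + -0.6600i
Iter 1: z = -0.1670 + -0.6600i, |z|^2 = 0.4635
Iter 2: z = -0.5747 + -0.4396i, |z|^2 = 0.5235
Iter 3: z = -0.0299 + -0.1548i, |z|^2 = 0.0248
Iter 4: z = -0.1901 + -0.6507i, |z|^2 = 0.4596
Iter 5: z = -0.5543 + -0.4126i, |z|^2 = 0.4776
Iter 6: z = -0.0300 + -0.2025i, |z|^2 = 0.0419
Iter 7: z = -0.2071 + -0.6479i, |z|^2 = 0.4626
Iter 8: z = -0.5438 + -0.3916i, |z|^2 = 0.4491
Iter 9: z = -0.0246 + -0.2340i, |z|^2 = 0.0554
Iter 10: z = -0.2212 + -0.6485i, |z|^2 = 0.4694
Iter 11: z = -0.5386 + -0.3732i, |z|^2 = 0.4293
Iter 12: z = -0.0162 + -0.2580i, |z|^2 = 0.0668
Iter 13: z = -0.2333 + -0.6517i, |z|^2 = 0.4791
Iter 14: z = -0.5372 + -0.3559i, |z|^2 = 0.4153
Iter 15: z = -0.0051 + -0.2776i, |z|^2 = 0.0771
Iter 16: z = -0.2440 + -0.6572i, |z|^2 = 0.4914
Iter 17: z = -0.5393 + -0.3393i, |z|^2 = 0.4060
Iter 18: z = 0.0088 + -0.2941i, |z|^2 = 0.0865
Iter 19: z = -0.2534 + -0.6652i, |z|^2 = 0.5067

Answer: 20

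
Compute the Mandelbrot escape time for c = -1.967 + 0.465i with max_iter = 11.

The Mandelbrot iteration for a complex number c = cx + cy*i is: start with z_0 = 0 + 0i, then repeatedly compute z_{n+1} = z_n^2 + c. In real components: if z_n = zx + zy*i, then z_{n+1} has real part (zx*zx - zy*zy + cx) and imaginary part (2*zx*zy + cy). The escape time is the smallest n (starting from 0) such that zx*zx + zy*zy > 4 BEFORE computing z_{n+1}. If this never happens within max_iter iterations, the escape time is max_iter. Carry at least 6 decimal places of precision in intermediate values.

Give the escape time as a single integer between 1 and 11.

z_0 = 0 + 0i, c = -1.9670 + 0.4650i
Iter 1: z = -1.9670 + 0.4650i, |z|^2 = 4.0853
Escaped at iteration 1

Answer: 1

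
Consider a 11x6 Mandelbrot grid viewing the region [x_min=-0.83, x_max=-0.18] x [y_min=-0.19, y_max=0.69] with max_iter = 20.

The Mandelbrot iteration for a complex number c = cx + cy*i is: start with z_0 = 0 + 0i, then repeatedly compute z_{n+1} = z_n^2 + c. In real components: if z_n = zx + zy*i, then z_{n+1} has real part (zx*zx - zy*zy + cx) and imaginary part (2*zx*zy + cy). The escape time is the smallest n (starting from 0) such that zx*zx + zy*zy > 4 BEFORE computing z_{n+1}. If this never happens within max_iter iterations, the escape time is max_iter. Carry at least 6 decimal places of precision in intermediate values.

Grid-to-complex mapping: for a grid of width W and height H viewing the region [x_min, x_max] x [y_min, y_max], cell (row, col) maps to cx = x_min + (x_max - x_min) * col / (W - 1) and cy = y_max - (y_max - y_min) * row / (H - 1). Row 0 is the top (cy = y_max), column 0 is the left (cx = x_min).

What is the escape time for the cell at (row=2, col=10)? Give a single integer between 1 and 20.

z_0 = 0 + 0i, c = -0.1800 + 0.3380i
Iter 1: z = -0.1800 + 0.3380i, |z|^2 = 0.1466
Iter 2: z = -0.2618 + 0.2163i, |z|^2 = 0.1154
Iter 3: z = -0.1582 + 0.2247i, |z|^2 = 0.0755
Iter 4: z = -0.2055 + 0.2669i, |z|^2 = 0.1134
Iter 5: z = -0.2090 + 0.2283i, |z|^2 = 0.0958
Iter 6: z = -0.1884 + 0.2426i, |z|^2 = 0.0943
Iter 7: z = -0.2033 + 0.2466i, |z|^2 = 0.1021
Iter 8: z = -0.1995 + 0.2377i, |z|^2 = 0.0963
Iter 9: z = -0.1967 + 0.2432i, |z|^2 = 0.0978
Iter 10: z = -0.2004 + 0.2423i, |z|^2 = 0.0989
Iter 11: z = -0.1986 + 0.2409i, |z|^2 = 0.0974
Iter 12: z = -0.1986 + 0.2424i, |z|^2 = 0.0982
Iter 13: z = -0.1993 + 0.2417i, |z|^2 = 0.0982
Iter 14: z = -0.1987 + 0.2416i, |z|^2 = 0.0979
Iter 15: z = -0.1989 + 0.2420i, |z|^2 = 0.0981
Iter 16: z = -0.1990 + 0.2417i, |z|^2 = 0.0980
Iter 17: z = -0.1988 + 0.2418i, |z|^2 = 0.0980
Iter 18: z = -0.1989 + 0.2418i, |z|^2 = 0.0981
Iter 19: z = -0.1989 + 0.2418i, |z|^2 = 0.0980

Answer: 20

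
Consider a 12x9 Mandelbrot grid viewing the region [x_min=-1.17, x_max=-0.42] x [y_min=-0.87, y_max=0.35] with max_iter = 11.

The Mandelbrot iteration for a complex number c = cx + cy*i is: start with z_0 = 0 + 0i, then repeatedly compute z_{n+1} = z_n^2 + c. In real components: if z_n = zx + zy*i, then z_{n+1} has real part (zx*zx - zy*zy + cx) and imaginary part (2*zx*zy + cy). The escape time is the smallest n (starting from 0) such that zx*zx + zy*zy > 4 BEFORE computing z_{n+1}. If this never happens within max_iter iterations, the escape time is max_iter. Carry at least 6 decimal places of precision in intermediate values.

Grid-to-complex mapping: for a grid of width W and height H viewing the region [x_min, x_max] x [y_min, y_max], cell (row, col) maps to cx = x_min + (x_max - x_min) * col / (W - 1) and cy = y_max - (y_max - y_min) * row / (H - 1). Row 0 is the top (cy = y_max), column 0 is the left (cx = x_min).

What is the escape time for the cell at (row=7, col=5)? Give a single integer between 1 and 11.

z_0 = 0 + 0i, c = -0.8291 + -0.7175i
Iter 1: z = -0.8291 + -0.7175i, |z|^2 = 1.2022
Iter 2: z = -0.6565 + 0.4722i, |z|^2 = 0.6540
Iter 3: z = -0.6211 + -1.3376i, |z|^2 = 2.1749
Iter 4: z = -2.2324 + 0.9440i, |z|^2 = 5.8748
Escaped at iteration 4

Answer: 4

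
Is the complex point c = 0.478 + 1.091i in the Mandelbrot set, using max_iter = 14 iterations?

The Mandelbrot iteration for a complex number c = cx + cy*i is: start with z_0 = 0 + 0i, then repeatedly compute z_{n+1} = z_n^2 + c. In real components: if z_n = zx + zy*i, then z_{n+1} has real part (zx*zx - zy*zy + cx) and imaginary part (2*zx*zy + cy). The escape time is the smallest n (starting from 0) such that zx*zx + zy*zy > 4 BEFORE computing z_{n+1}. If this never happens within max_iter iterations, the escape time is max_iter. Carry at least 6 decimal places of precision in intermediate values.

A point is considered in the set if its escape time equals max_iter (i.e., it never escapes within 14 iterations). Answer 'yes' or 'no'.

z_0 = 0 + 0i, c = 0.4780 + 1.0910i
Iter 1: z = 0.4780 + 1.0910i, |z|^2 = 1.4188
Iter 2: z = -0.4838 + 2.1340i, |z|^2 = 4.7880
Escaped at iteration 2

Answer: no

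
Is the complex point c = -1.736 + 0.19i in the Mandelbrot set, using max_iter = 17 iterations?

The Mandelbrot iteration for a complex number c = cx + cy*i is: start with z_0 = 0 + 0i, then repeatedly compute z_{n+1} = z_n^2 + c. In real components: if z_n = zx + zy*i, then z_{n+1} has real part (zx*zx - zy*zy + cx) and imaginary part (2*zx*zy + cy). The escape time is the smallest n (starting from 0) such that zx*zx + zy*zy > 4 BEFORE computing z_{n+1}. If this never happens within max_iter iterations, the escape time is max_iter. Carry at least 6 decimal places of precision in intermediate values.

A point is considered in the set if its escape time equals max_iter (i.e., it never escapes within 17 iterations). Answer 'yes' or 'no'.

z_0 = 0 + 0i, c = -1.7360 + 0.1900i
Iter 1: z = -1.7360 + 0.1900i, |z|^2 = 3.0498
Iter 2: z = 1.2416 + -0.4697i, |z|^2 = 1.7622
Iter 3: z = -0.4150 + -0.9763i, |z|^2 = 1.1254
Iter 4: z = -2.5169 + 1.0004i, |z|^2 = 7.3357
Escaped at iteration 4

Answer: no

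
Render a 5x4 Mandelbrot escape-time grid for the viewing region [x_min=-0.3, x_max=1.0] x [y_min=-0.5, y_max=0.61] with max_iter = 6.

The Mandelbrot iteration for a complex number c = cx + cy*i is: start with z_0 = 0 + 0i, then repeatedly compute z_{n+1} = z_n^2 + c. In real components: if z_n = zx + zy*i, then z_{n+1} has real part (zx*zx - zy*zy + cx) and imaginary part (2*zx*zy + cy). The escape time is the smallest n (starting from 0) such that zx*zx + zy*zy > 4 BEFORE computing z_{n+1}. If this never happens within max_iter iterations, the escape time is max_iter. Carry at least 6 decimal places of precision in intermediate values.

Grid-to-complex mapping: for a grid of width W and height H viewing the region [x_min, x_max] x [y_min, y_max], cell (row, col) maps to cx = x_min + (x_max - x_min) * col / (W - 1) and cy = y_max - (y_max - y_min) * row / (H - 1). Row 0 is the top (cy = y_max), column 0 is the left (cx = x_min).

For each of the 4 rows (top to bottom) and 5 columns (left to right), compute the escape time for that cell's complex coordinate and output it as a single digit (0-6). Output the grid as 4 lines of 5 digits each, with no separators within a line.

Answer: 66632
66632
66642
66632

Derivation:
(row=0, col=0): c = -0.3000 + 0.6100i → escape time 6
(row=0, col=1): c = 0.0250 + 0.6100i → escape time 6
(row=0, col=2): c = 0.3500 + 0.6100i → escape time 6
(row=0, col=3): c = 0.6750 + 0.6100i → escape time 3
(row=0, col=4): c = 1.0000 + 0.6100i → escape time 2
(row=1, col=0): c = -0.3000 + 0.2400i → escape time 6
(row=1, col=1): c = 0.0250 + 0.2400i → escape time 6
(row=1, col=2): c = 0.3500 + 0.2400i → escape time 6
(row=1, col=3): c = 0.6750 + 0.2400i → escape time 3
(row=1, col=4): c = 1.0000 + 0.2400i → escape time 2
(row=2, col=0): c = -0.3000 + -0.1300i → escape time 6
(row=2, col=1): c = 0.0250 + -0.1300i → escape time 6
(row=2, col=2): c = 0.3500 + -0.1300i → escape time 6
(row=2, col=3): c = 0.6750 + -0.1300i → escape time 4
(row=2, col=4): c = 1.0000 + -0.1300i → escape time 2
(row=3, col=0): c = -0.3000 + -0.5000i → escape time 6
(row=3, col=1): c = 0.0250 + -0.5000i → escape time 6
(row=3, col=2): c = 0.3500 + -0.5000i → escape time 6
(row=3, col=3): c = 0.6750 + -0.5000i → escape time 3
(row=3, col=4): c = 1.0000 + -0.5000i → escape time 2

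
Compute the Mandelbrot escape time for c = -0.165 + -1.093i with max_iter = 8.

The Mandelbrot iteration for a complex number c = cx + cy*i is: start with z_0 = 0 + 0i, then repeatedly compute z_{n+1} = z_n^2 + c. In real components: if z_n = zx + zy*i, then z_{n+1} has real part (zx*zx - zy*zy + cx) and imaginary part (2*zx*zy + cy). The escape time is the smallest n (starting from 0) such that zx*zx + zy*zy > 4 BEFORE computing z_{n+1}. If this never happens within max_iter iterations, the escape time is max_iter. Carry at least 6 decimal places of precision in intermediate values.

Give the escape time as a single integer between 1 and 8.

Answer: 8

Derivation:
z_0 = 0 + 0i, c = -0.1650 + -1.0930i
Iter 1: z = -0.1650 + -1.0930i, |z|^2 = 1.2219
Iter 2: z = -1.3324 + -0.7323i, |z|^2 = 2.3116
Iter 3: z = 1.0741 + 0.8585i, |z|^2 = 1.8907
Iter 4: z = 0.2516 + 0.7512i, |z|^2 = 0.6276
Iter 5: z = -0.6660 + -0.7150i, |z|^2 = 0.9547
Iter 6: z = -0.2327 + -0.1407i, |z|^2 = 0.0739
Iter 7: z = -0.1307 + -1.0275i, |z|^2 = 1.0728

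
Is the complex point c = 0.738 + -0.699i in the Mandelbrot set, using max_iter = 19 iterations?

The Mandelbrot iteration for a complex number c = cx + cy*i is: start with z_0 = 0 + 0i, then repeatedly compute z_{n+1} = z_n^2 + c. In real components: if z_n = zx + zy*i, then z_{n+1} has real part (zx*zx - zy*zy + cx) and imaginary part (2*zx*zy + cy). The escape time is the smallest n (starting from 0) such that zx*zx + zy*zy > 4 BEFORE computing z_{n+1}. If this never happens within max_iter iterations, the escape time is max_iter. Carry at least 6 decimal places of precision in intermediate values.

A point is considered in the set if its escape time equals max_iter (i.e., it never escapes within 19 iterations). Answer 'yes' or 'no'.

z_0 = 0 + 0i, c = 0.7380 + -0.6990i
Iter 1: z = 0.7380 + -0.6990i, |z|^2 = 1.0332
Iter 2: z = 0.7940 + -1.7307i, |z|^2 = 3.6259
Iter 3: z = -1.6269 + -3.4475i, |z|^2 = 14.5323
Escaped at iteration 3

Answer: no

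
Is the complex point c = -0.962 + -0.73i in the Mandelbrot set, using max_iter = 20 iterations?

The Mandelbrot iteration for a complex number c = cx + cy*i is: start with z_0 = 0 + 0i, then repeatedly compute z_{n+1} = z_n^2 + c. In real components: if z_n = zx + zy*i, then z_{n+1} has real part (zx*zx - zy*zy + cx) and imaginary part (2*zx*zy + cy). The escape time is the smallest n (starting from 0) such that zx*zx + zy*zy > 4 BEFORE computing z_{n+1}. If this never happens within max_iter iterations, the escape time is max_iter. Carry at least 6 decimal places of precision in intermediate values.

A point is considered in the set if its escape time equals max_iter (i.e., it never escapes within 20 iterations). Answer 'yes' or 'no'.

z_0 = 0 + 0i, c = -0.9620 + -0.7300i
Iter 1: z = -0.9620 + -0.7300i, |z|^2 = 1.4583
Iter 2: z = -0.5695 + 0.6745i, |z|^2 = 0.7793
Iter 3: z = -1.0927 + -1.4982i, |z|^2 = 3.4386
Iter 4: z = -2.0127 + 2.5442i, |z|^2 = 10.5238
Escaped at iteration 4

Answer: no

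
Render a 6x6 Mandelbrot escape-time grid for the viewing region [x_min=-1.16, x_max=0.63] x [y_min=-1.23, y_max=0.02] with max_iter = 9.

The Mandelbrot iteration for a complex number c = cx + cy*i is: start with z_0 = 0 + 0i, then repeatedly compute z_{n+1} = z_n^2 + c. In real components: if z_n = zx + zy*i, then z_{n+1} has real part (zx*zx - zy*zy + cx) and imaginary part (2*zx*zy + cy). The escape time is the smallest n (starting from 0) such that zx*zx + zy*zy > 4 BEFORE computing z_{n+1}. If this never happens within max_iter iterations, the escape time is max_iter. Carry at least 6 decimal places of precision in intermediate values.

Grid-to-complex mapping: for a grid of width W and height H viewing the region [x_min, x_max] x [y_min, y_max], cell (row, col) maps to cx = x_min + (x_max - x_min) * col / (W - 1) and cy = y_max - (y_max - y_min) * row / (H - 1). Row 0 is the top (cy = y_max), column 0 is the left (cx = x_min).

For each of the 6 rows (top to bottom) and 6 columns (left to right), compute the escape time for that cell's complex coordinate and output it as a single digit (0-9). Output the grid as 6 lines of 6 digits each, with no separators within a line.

(row=0, col=0): c = -1.1600 + 0.0200i → escape time 9
(row=0, col=1): c = -0.8020 + 0.0200i → escape time 9
(row=0, col=2): c = -0.4440 + 0.0200i → escape time 9
(row=0, col=3): c = -0.0860 + 0.0200i → escape time 9
(row=0, col=4): c = 0.2720 + 0.0200i → escape time 9
(row=0, col=5): c = 0.6300 + 0.0200i → escape time 4
(row=1, col=0): c = -1.1600 + -0.2300i → escape time 9
(row=1, col=1): c = -0.8020 + -0.2300i → escape time 9
(row=1, col=2): c = -0.4440 + -0.2300i → escape time 9
(row=1, col=3): c = -0.0860 + -0.2300i → escape time 9
(row=1, col=4): c = 0.2720 + -0.2300i → escape time 9
(row=1, col=5): c = 0.6300 + -0.2300i → escape time 4
(row=2, col=0): c = -1.1600 + -0.4800i → escape time 5
(row=2, col=1): c = -0.8020 + -0.4800i → escape time 6
(row=2, col=2): c = -0.4440 + -0.4800i → escape time 9
(row=2, col=3): c = -0.0860 + -0.4800i → escape time 9
(row=2, col=4): c = 0.2720 + -0.4800i → escape time 9
(row=2, col=5): c = 0.6300 + -0.4800i → escape time 3
(row=3, col=0): c = -1.1600 + -0.7300i → escape time 3
(row=3, col=1): c = -0.8020 + -0.7300i → escape time 4
(row=3, col=2): c = -0.4440 + -0.7300i → escape time 7
(row=3, col=3): c = -0.0860 + -0.7300i → escape time 9
(row=3, col=4): c = 0.2720 + -0.7300i → escape time 6
(row=3, col=5): c = 0.6300 + -0.7300i → escape time 3
(row=4, col=0): c = -1.1600 + -0.9800i → escape time 3
(row=4, col=1): c = -0.8020 + -0.9800i → escape time 3
(row=4, col=2): c = -0.4440 + -0.9800i → escape time 4
(row=4, col=3): c = -0.0860 + -0.9800i → escape time 9
(row=4, col=4): c = 0.2720 + -0.9800i → escape time 4
(row=4, col=5): c = 0.6300 + -0.9800i → escape time 2
(row=5, col=0): c = -1.1600 + -1.2300i → escape time 2
(row=5, col=1): c = -0.8020 + -1.2300i → escape time 3
(row=5, col=2): c = -0.4440 + -1.2300i → escape time 3
(row=5, col=3): c = -0.0860 + -1.2300i → escape time 3
(row=5, col=4): c = 0.2720 + -1.2300i → escape time 2
(row=5, col=5): c = 0.6300 + -1.2300i → escape time 2

Answer: 999994
999994
569993
347963
334942
233322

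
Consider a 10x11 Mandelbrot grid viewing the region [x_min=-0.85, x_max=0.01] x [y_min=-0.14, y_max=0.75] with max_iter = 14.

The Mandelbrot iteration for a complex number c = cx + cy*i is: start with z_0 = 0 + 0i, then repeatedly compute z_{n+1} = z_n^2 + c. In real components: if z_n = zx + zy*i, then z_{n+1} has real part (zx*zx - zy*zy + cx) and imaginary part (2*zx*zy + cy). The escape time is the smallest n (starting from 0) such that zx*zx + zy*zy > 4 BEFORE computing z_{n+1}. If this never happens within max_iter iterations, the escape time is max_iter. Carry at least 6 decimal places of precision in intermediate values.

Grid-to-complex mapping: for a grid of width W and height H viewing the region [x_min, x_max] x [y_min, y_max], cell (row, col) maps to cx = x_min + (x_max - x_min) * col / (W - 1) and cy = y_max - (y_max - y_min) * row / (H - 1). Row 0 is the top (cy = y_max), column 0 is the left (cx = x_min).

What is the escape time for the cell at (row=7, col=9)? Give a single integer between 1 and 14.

Answer: 14

Derivation:
z_0 = 0 + 0i, c = 0.0100 + 0.1270i
Iter 1: z = 0.0100 + 0.1270i, |z|^2 = 0.0162
Iter 2: z = -0.0060 + 0.1295i, |z|^2 = 0.0168
Iter 3: z = -0.0067 + 0.1254i, |z|^2 = 0.0158
Iter 4: z = -0.0057 + 0.1253i, |z|^2 = 0.0157
Iter 5: z = -0.0057 + 0.1256i, |z|^2 = 0.0158
Iter 6: z = -0.0057 + 0.1256i, |z|^2 = 0.0158
Iter 7: z = -0.0057 + 0.1256i, |z|^2 = 0.0158
Iter 8: z = -0.0057 + 0.1256i, |z|^2 = 0.0158
Iter 9: z = -0.0057 + 0.1256i, |z|^2 = 0.0158
Iter 10: z = -0.0057 + 0.1256i, |z|^2 = 0.0158
Iter 11: z = -0.0057 + 0.1256i, |z|^2 = 0.0158
Iter 12: z = -0.0057 + 0.1256i, |z|^2 = 0.0158
Iter 13: z = -0.0057 + 0.1256i, |z|^2 = 0.0158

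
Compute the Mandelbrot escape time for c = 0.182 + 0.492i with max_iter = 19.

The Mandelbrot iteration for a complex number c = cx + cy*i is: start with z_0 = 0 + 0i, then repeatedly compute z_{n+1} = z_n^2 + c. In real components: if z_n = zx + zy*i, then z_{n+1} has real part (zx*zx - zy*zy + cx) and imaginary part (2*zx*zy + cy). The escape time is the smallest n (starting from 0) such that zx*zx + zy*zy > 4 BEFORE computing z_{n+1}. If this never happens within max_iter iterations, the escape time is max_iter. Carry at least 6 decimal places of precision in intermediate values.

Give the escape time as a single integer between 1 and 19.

Answer: 19

Derivation:
z_0 = 0 + 0i, c = 0.1820 + 0.4920i
Iter 1: z = 0.1820 + 0.4920i, |z|^2 = 0.2752
Iter 2: z = -0.0269 + 0.6711i, |z|^2 = 0.4511
Iter 3: z = -0.2676 + 0.4558i, |z|^2 = 0.2794
Iter 4: z = 0.0458 + 0.2480i, |z|^2 = 0.0636
Iter 5: z = 0.1226 + 0.5147i, |z|^2 = 0.2800
Iter 6: z = -0.0679 + 0.6182i, |z|^2 = 0.3868
Iter 7: z = -0.1956 + 0.4080i, |z|^2 = 0.2047
Iter 8: z = 0.0538 + 0.3324i, |z|^2 = 0.1134
Iter 9: z = 0.0744 + 0.5277i, |z|^2 = 0.2840
Iter 10: z = -0.0910 + 0.5705i, |z|^2 = 0.3338
Iter 11: z = -0.1352 + 0.3882i, |z|^2 = 0.1690
Iter 12: z = 0.0496 + 0.3870i, |z|^2 = 0.1522
Iter 13: z = 0.0347 + 0.5304i, |z|^2 = 0.2825
Iter 14: z = -0.0981 + 0.5288i, |z|^2 = 0.2892
Iter 15: z = -0.0880 + 0.3882i, |z|^2 = 0.1585
Iter 16: z = 0.0390 + 0.4237i, |z|^2 = 0.1810
Iter 17: z = 0.0040 + 0.5251i, |z|^2 = 0.2757
Iter 18: z = -0.0937 + 0.4962i, |z|^2 = 0.2550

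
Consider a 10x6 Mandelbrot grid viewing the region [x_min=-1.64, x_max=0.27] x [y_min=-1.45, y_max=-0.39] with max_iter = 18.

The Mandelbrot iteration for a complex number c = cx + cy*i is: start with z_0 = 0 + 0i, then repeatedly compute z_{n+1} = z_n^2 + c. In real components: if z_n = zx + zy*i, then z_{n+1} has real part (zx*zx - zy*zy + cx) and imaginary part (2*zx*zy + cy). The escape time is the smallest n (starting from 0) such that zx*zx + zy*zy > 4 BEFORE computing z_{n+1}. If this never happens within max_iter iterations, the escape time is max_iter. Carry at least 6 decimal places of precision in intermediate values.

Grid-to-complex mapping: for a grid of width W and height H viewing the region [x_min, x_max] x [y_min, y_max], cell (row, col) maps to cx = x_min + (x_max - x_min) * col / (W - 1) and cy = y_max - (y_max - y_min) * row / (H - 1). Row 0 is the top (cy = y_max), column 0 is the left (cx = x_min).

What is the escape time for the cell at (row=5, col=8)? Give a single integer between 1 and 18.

z_0 = 0 + 0i, c = 0.0578 + -1.4500i
Iter 1: z = 0.0578 + -1.4500i, |z|^2 = 2.1058
Iter 2: z = -2.0414 + -1.6176i, |z|^2 = 6.7837
Escaped at iteration 2

Answer: 2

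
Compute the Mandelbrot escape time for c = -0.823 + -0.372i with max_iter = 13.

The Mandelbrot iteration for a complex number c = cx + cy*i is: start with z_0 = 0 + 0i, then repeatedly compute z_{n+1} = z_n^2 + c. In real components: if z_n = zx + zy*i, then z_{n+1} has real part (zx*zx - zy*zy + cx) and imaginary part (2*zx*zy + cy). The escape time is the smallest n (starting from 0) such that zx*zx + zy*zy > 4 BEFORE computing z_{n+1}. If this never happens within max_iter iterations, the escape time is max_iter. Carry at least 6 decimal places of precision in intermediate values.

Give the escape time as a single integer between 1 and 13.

z_0 = 0 + 0i, c = -0.8230 + -0.3720i
Iter 1: z = -0.8230 + -0.3720i, |z|^2 = 0.8157
Iter 2: z = -0.2841 + 0.2403i, |z|^2 = 0.1384
Iter 3: z = -0.8001 + -0.5085i, |z|^2 = 0.8987
Iter 4: z = -0.4415 + 0.4417i, |z|^2 = 0.3900
Iter 5: z = -0.8232 + -0.7620i, |z|^2 = 1.2583
Iter 6: z = -0.7260 + 0.8826i, |z|^2 = 1.3061
Iter 7: z = -1.0748 + -1.6536i, |z|^2 = 3.8894
Iter 8: z = -2.4021 + 3.1824i, |z|^2 = 15.8978
Escaped at iteration 8

Answer: 8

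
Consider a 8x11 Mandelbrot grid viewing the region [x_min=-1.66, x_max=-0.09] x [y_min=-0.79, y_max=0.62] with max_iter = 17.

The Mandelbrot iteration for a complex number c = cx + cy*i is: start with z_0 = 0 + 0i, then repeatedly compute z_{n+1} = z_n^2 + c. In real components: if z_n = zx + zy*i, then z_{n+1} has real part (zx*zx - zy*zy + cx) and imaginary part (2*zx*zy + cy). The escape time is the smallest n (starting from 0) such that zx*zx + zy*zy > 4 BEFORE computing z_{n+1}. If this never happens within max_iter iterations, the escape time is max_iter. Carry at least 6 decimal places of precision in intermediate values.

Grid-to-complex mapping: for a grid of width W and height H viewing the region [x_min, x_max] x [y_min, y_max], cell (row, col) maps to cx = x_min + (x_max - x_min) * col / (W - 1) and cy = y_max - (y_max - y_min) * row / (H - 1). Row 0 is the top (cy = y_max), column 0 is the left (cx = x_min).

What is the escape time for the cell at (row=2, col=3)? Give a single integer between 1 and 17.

Answer: 10

Derivation:
z_0 = 0 + 0i, c = -0.9871 + 0.3380i
Iter 1: z = -0.9871 + 0.3380i, |z|^2 = 1.0887
Iter 2: z = -0.1269 + -0.3293i, |z|^2 = 0.1246
Iter 3: z = -1.0795 + 0.4216i, |z|^2 = 1.3430
Iter 4: z = 0.0004 + -0.5722i, |z|^2 = 0.3274
Iter 5: z = -1.3146 + 0.3376i, |z|^2 = 1.8421
Iter 6: z = 0.6270 + -0.5495i, |z|^2 = 0.6951
Iter 7: z = -0.8960 + -0.3511i, |z|^2 = 0.9261
Iter 8: z = -0.3076 + 0.9672i, |z|^2 = 1.0301
Iter 9: z = -1.8280 + -0.2571i, |z|^2 = 3.4076
Iter 10: z = 2.2882 + 1.2779i, |z|^2 = 6.8691
Escaped at iteration 10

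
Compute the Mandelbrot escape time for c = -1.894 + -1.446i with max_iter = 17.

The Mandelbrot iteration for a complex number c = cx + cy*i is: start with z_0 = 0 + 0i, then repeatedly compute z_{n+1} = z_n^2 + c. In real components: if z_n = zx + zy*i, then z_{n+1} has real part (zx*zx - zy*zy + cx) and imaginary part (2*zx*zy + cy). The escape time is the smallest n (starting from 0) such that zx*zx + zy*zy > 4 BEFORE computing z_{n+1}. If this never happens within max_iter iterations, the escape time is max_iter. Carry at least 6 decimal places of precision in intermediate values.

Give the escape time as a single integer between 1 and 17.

z_0 = 0 + 0i, c = -1.8940 + -1.4460i
Iter 1: z = -1.8940 + -1.4460i, |z|^2 = 5.6782
Escaped at iteration 1

Answer: 1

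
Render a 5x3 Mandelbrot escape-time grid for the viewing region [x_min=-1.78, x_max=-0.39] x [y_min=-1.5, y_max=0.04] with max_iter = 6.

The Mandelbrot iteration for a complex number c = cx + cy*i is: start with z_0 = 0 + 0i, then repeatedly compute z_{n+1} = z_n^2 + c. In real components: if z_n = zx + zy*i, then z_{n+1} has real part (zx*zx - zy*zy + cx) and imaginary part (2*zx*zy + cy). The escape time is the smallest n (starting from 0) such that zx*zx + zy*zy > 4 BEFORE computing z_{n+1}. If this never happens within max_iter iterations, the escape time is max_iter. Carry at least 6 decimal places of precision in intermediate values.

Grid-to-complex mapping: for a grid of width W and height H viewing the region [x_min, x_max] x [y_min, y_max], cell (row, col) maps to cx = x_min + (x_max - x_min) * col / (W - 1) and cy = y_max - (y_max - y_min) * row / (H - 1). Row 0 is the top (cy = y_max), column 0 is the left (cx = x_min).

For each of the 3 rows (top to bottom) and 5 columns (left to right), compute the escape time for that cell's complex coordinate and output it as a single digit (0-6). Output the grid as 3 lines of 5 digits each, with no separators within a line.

(row=0, col=0): c = -1.7800 + 0.0400i → escape time 6
(row=0, col=1): c = -1.4325 + 0.0400i → escape time 6
(row=0, col=2): c = -1.0850 + 0.0400i → escape time 6
(row=0, col=3): c = -0.7375 + 0.0400i → escape time 6
(row=0, col=4): c = -0.3900 + 0.0400i → escape time 6
(row=1, col=0): c = -1.7800 + -0.7300i → escape time 2
(row=1, col=1): c = -1.4325 + -0.7300i → escape time 3
(row=1, col=2): c = -1.0850 + -0.7300i → escape time 3
(row=1, col=3): c = -0.7375 + -0.7300i → escape time 4
(row=1, col=4): c = -0.3900 + -0.7300i → escape time 6
(row=2, col=0): c = -1.7800 + -1.5000i → escape time 1
(row=2, col=1): c = -1.4325 + -1.5000i → escape time 1
(row=2, col=2): c = -1.0850 + -1.5000i → escape time 2
(row=2, col=3): c = -0.7375 + -1.5000i → escape time 2
(row=2, col=4): c = -0.3900 + -1.5000i → escape time 2

Answer: 66666
23346
11222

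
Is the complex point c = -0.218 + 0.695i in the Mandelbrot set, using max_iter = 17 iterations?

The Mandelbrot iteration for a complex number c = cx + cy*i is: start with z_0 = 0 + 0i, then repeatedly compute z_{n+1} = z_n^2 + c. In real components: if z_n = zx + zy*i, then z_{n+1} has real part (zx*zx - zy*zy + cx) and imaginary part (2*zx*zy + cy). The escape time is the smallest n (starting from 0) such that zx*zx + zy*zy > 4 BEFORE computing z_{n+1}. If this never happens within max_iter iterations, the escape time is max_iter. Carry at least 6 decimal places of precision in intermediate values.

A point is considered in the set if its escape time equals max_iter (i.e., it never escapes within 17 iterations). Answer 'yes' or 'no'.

z_0 = 0 + 0i, c = -0.2180 + 0.6950i
Iter 1: z = -0.2180 + 0.6950i, |z|^2 = 0.5305
Iter 2: z = -0.6535 + 0.3920i, |z|^2 = 0.5807
Iter 3: z = 0.0554 + 0.1827i, |z|^2 = 0.0364
Iter 4: z = -0.2483 + 0.7152i, |z|^2 = 0.5732
Iter 5: z = -0.6679 + 0.3398i, |z|^2 = 0.5616
Iter 6: z = 0.1127 + 0.2411i, |z|^2 = 0.0708
Iter 7: z = -0.2634 + 0.7493i, |z|^2 = 0.6309
Iter 8: z = -0.7101 + 0.3002i, |z|^2 = 0.5944
Iter 9: z = 0.1961 + 0.2686i, |z|^2 = 0.1106
Iter 10: z = -0.2517 + 0.8003i, |z|^2 = 0.7039
Iter 11: z = -0.7952 + 0.2921i, |z|^2 = 0.7176
Iter 12: z = 0.3290 + 0.2305i, |z|^2 = 0.1614
Iter 13: z = -0.1629 + 0.8467i, |z|^2 = 0.7434
Iter 14: z = -0.9083 + 0.4192i, |z|^2 = 1.0008
Iter 15: z = 0.4313 + -0.0666i, |z|^2 = 0.1905
Iter 16: z = -0.0364 + 0.6376i, |z|^2 = 0.4078
Did not escape in 17 iterations → in set

Answer: yes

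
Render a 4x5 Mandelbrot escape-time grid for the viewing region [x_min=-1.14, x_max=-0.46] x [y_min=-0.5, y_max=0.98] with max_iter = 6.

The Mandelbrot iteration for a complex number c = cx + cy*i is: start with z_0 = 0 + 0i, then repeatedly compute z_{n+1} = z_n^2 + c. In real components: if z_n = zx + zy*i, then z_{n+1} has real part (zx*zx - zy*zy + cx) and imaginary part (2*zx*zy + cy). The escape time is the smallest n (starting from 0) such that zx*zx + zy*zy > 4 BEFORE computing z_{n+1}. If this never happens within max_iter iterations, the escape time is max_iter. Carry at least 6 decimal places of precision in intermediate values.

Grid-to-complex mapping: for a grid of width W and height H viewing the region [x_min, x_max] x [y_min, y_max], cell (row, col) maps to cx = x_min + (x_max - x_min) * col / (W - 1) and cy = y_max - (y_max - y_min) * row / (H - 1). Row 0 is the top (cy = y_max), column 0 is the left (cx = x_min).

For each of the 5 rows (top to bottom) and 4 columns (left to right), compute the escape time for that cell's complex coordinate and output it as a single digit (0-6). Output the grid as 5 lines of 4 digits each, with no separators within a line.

(row=0, col=0): c = -1.1400 + 0.9800i → escape time 3
(row=0, col=1): c = -0.9133 + 0.9800i → escape time 3
(row=0, col=2): c = -0.6867 + 0.9800i → escape time 4
(row=0, col=3): c = -0.4600 + 0.9800i → escape time 4
(row=1, col=0): c = -1.1400 + 0.6100i → escape time 4
(row=1, col=1): c = -0.9133 + 0.6100i → escape time 5
(row=1, col=2): c = -0.6867 + 0.6100i → escape time 6
(row=1, col=3): c = -0.4600 + 0.6100i → escape time 6
(row=2, col=0): c = -1.1400 + 0.2400i → escape time 6
(row=2, col=1): c = -0.9133 + 0.2400i → escape time 6
(row=2, col=2): c = -0.6867 + 0.2400i → escape time 6
(row=2, col=3): c = -0.4600 + 0.2400i → escape time 6
(row=3, col=0): c = -1.1400 + -0.1300i → escape time 6
(row=3, col=1): c = -0.9133 + -0.1300i → escape time 6
(row=3, col=2): c = -0.6867 + -0.1300i → escape time 6
(row=3, col=3): c = -0.4600 + -0.1300i → escape time 6
(row=4, col=0): c = -1.1400 + -0.5000i → escape time 5
(row=4, col=1): c = -0.9133 + -0.5000i → escape time 5
(row=4, col=2): c = -0.6867 + -0.5000i → escape time 6
(row=4, col=3): c = -0.4600 + -0.5000i → escape time 6

Answer: 3344
4566
6666
6666
5566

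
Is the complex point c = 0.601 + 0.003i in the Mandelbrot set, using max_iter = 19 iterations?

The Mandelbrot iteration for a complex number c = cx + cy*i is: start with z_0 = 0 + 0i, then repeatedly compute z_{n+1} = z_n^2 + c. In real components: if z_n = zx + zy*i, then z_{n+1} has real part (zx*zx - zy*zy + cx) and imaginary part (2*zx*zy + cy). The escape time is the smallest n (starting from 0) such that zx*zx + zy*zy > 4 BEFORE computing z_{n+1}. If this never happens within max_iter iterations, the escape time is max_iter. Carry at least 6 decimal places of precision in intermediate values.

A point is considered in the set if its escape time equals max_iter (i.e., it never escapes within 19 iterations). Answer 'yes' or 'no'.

z_0 = 0 + 0i, c = 0.6010 + 0.0030i
Iter 1: z = 0.6010 + 0.0030i, |z|^2 = 0.3612
Iter 2: z = 0.9622 + 0.0066i, |z|^2 = 0.9259
Iter 3: z = 1.5268 + 0.0157i, |z|^2 = 2.3313
Iter 4: z = 2.9318 + 0.0510i, |z|^2 = 8.5979
Escaped at iteration 4

Answer: no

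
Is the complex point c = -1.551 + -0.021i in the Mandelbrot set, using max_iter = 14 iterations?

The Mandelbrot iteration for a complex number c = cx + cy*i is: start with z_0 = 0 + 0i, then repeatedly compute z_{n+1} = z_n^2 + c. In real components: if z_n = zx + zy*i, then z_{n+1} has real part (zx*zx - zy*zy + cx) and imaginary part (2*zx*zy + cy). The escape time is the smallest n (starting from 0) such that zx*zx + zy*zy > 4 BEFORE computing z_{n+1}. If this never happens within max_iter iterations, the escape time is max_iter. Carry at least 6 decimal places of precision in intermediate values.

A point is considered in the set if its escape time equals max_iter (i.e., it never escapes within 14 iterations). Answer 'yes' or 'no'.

Answer: no

Derivation:
z_0 = 0 + 0i, c = -1.5510 + -0.0210i
Iter 1: z = -1.5510 + -0.0210i, |z|^2 = 2.4060
Iter 2: z = 0.8542 + 0.0441i, |z|^2 = 0.7315
Iter 3: z = -0.8234 + 0.0544i, |z|^2 = 0.6809
Iter 4: z = -0.8760 + -0.1106i, |z|^2 = 0.7797
Iter 5: z = -0.7958 + 0.1728i, |z|^2 = 0.6631
Iter 6: z = -0.9476 + -0.2960i, |z|^2 = 0.9855
Iter 7: z = -0.7407 + 0.5399i, |z|^2 = 0.8402
Iter 8: z = -1.2939 + -0.8209i, |z|^2 = 2.3479
Iter 9: z = -0.5507 + 2.1032i, |z|^2 = 4.7265
Escaped at iteration 9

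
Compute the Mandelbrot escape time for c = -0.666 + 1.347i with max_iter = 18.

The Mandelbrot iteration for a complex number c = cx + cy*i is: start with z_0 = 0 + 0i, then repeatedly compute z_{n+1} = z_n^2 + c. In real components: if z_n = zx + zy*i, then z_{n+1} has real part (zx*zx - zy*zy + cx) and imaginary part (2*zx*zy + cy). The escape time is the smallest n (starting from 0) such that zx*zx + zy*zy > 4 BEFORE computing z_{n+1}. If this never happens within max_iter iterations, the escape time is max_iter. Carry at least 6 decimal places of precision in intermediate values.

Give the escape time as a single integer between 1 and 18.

z_0 = 0 + 0i, c = -0.6660 + 1.3470i
Iter 1: z = -0.6660 + 1.3470i, |z|^2 = 2.2580
Iter 2: z = -2.0369 + -0.4472i, |z|^2 = 4.3488
Escaped at iteration 2

Answer: 2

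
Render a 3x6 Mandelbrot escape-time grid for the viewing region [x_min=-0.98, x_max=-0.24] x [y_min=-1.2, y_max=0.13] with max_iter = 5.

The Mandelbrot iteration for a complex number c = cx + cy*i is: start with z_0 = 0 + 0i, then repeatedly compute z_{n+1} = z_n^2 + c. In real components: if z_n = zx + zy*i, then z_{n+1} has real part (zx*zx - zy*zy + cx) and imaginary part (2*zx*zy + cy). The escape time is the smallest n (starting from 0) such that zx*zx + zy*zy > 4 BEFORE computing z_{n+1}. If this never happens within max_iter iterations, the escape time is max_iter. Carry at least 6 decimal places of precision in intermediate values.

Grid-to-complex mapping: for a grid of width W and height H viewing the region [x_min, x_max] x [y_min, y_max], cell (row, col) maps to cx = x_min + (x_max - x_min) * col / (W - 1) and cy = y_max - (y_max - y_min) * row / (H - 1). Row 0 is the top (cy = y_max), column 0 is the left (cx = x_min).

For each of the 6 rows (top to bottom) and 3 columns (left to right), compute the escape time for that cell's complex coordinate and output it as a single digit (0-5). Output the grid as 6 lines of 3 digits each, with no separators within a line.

Answer: 555
555
555
455
345
333

Derivation:
(row=0, col=0): c = -0.9800 + 0.1300i → escape time 5
(row=0, col=1): c = -0.6100 + 0.1300i → escape time 5
(row=0, col=2): c = -0.2400 + 0.1300i → escape time 5
(row=1, col=0): c = -0.9800 + -0.1360i → escape time 5
(row=1, col=1): c = -0.6100 + -0.1360i → escape time 5
(row=1, col=2): c = -0.2400 + -0.1360i → escape time 5
(row=2, col=0): c = -0.9800 + -0.4020i → escape time 5
(row=2, col=1): c = -0.6100 + -0.4020i → escape time 5
(row=2, col=2): c = -0.2400 + -0.4020i → escape time 5
(row=3, col=0): c = -0.9800 + -0.6680i → escape time 4
(row=3, col=1): c = -0.6100 + -0.6680i → escape time 5
(row=3, col=2): c = -0.2400 + -0.6680i → escape time 5
(row=4, col=0): c = -0.9800 + -0.9340i → escape time 3
(row=4, col=1): c = -0.6100 + -0.9340i → escape time 4
(row=4, col=2): c = -0.2400 + -0.9340i → escape time 5
(row=5, col=0): c = -0.9800 + -1.2000i → escape time 3
(row=5, col=1): c = -0.6100 + -1.2000i → escape time 3
(row=5, col=2): c = -0.2400 + -1.2000i → escape time 3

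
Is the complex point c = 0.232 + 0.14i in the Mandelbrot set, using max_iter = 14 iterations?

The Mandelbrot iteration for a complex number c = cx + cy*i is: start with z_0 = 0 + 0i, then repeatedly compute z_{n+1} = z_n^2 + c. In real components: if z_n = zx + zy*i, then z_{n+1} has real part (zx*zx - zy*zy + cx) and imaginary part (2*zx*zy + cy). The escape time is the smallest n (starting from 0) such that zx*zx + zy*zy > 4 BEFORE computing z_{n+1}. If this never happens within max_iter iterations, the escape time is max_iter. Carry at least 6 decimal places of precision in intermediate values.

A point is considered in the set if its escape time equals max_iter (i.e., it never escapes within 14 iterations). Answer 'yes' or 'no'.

z_0 = 0 + 0i, c = 0.2320 + 0.1400i
Iter 1: z = 0.2320 + 0.1400i, |z|^2 = 0.0734
Iter 2: z = 0.2662 + 0.2050i, |z|^2 = 0.1129
Iter 3: z = 0.2609 + 0.2491i, |z|^2 = 0.1301
Iter 4: z = 0.2380 + 0.2700i, |z|^2 = 0.1295
Iter 5: z = 0.2157 + 0.2685i, |z|^2 = 0.1186
Iter 6: z = 0.2065 + 0.2559i, |z|^2 = 0.1081
Iter 7: z = 0.2092 + 0.2456i, |z|^2 = 0.1041
Iter 8: z = 0.2154 + 0.2428i, |z|^2 = 0.1053
Iter 9: z = 0.2195 + 0.2446i, |z|^2 = 0.1080
Iter 10: z = 0.2203 + 0.2474i, |z|^2 = 0.1097
Iter 11: z = 0.2194 + 0.2490i, |z|^2 = 0.1101
Iter 12: z = 0.2181 + 0.2492i, |z|^2 = 0.1097
Iter 13: z = 0.2175 + 0.2487i, |z|^2 = 0.1092
Did not escape in 14 iterations → in set

Answer: yes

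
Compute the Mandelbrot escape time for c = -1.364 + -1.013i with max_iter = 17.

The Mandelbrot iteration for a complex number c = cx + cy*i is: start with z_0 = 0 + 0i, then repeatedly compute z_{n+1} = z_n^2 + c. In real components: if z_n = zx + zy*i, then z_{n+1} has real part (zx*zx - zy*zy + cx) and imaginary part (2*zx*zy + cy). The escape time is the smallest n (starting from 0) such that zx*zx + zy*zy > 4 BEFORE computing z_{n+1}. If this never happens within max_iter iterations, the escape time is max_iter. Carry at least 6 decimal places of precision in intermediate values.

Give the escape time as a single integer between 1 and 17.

Answer: 3

Derivation:
z_0 = 0 + 0i, c = -1.3640 + -1.0130i
Iter 1: z = -1.3640 + -1.0130i, |z|^2 = 2.8867
Iter 2: z = -0.5297 + 1.7505i, |z|^2 = 3.3447
Iter 3: z = -4.1476 + -2.8673i, |z|^2 = 25.4240
Escaped at iteration 3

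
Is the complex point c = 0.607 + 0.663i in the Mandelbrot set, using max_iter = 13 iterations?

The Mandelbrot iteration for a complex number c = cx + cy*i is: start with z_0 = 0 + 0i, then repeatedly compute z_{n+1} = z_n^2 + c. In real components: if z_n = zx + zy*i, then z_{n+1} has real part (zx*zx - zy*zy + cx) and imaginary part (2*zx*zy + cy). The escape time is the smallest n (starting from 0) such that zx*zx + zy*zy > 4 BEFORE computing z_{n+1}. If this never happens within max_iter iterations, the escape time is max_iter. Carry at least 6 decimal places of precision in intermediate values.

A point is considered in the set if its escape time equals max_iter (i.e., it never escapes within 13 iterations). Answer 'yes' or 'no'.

z_0 = 0 + 0i, c = 0.6070 + 0.6630i
Iter 1: z = 0.6070 + 0.6630i, |z|^2 = 0.8080
Iter 2: z = 0.5359 + 1.4679i, |z|^2 = 2.4418
Iter 3: z = -1.2605 + 2.2362i, |z|^2 = 6.5896
Escaped at iteration 3

Answer: no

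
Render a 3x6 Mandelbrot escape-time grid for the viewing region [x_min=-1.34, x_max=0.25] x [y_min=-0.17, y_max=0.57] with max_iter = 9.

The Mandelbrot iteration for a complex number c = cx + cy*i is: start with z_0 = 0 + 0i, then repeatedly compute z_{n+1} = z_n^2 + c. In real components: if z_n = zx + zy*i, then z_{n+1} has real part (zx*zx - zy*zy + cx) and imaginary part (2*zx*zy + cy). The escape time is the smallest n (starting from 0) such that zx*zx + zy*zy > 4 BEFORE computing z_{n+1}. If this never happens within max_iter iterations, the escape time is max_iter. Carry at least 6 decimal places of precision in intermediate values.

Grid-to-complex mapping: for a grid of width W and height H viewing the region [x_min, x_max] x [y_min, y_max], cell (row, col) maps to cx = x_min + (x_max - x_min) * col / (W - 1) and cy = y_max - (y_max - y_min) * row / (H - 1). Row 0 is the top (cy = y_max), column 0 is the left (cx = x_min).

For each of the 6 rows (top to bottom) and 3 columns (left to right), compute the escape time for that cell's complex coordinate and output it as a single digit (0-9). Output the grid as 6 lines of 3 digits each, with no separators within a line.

Answer: 399
599
799
999
999
899

Derivation:
(row=0, col=0): c = -1.3400 + 0.5700i → escape time 3
(row=0, col=1): c = -0.5450 + 0.5700i → escape time 9
(row=0, col=2): c = 0.2500 + 0.5700i → escape time 9
(row=1, col=0): c = -1.3400 + 0.4220i → escape time 5
(row=1, col=1): c = -0.5450 + 0.4220i → escape time 9
(row=1, col=2): c = 0.2500 + 0.4220i → escape time 9
(row=2, col=0): c = -1.3400 + 0.2740i → escape time 7
(row=2, col=1): c = -0.5450 + 0.2740i → escape time 9
(row=2, col=2): c = 0.2500 + 0.2740i → escape time 9
(row=3, col=0): c = -1.3400 + 0.1260i → escape time 9
(row=3, col=1): c = -0.5450 + 0.1260i → escape time 9
(row=3, col=2): c = 0.2500 + 0.1260i → escape time 9
(row=4, col=0): c = -1.3400 + -0.0220i → escape time 9
(row=4, col=1): c = -0.5450 + -0.0220i → escape time 9
(row=4, col=2): c = 0.2500 + -0.0220i → escape time 9
(row=5, col=0): c = -1.3400 + -0.1700i → escape time 8
(row=5, col=1): c = -0.5450 + -0.1700i → escape time 9
(row=5, col=2): c = 0.2500 + -0.1700i → escape time 9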